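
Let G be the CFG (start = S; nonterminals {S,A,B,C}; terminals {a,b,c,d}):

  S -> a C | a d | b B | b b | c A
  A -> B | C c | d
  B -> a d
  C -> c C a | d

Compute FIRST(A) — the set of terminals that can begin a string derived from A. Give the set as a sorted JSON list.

Compute FIRST by fixpoint:
round 1:
  A via A→d: +{d}
  B via B→a d: +{a}
  C via C→c C a: +{c}
  C via C→d: +{d}
  S via S→a C: +{a}
  S via S→b B: +{b}
  S via S→c A: +{c}
  FIRST(S)={a,b,c}  FIRST(A)={d}  FIRST(B)={a}  FIRST(C)={c,d}
round 2:
  A via A→B: +{a}
  A via A→C c: +{c}
  FIRST(S)={a,b,c}  FIRST(A)={a,c,d}  FIRST(B)={a}  FIRST(C)={c,d}
round 3: done
  FIRST(S)={a,b,c}  FIRST(A)={a,c,d}  FIRST(B)={a}  FIRST(C)={c,d}

FIRST(A) = ["a", "c", "d"]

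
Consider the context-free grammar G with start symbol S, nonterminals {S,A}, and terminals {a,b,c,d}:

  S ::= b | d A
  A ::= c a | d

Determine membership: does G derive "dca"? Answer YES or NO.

CNF form of G:
  S -> T2 A | b
  A -> T0 T1 | d
  T0 -> c
  T1 -> a
  T2 -> d

Fill CYK table bottom-up:
  T[0,0] 'd' = {A,T2}  orig:{A}
  T[1,1] 'c' = {T0}  orig:{}
  T[2,2] 'a' = {T1}  orig:{}
  T[0,1] 'dc' = ∅
  T[1,2] 'ca' = {A}
  T[0,2] 'dca' = {S}

S ∈ T[0,2] ⇒ YES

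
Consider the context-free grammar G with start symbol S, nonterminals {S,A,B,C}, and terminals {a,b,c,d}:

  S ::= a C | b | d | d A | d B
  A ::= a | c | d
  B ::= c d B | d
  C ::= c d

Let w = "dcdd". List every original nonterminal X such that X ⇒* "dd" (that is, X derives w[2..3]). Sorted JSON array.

CNF form of G:
  S -> T1 A | T1 B | T2 C | b | d
  A -> a | c | d
  B -> T0 X3 | d
  C -> T0 T1
  T0 -> c
  T1 -> d
  T2 -> a
  X3 -> T1 B

CYK fill (cells [i..j] with 2 ≤ i ≤ j ≤ 3 only):
  T[2,2] 'd' = {A,B,S,T1}  orig:{A,B,S}
  T[3,3] 'd' = {A,B,S,T1}  orig:{A,B,S}
  T[2,3] 'dd' = {S,X3}  orig:{S}

Original NTs in T[2,3] deriving "dd": ["S"]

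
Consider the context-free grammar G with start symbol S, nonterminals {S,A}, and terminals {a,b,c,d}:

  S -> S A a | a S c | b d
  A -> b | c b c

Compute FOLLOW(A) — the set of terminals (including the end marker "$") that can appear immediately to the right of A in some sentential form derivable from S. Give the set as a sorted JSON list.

FIRST sets, iterate to fixpoint:
pass 1:
  A via A→b: +{b}
  A via A→c b c: +{c}
  S via S→a S c: +{a}
  S via S→b d: +{b}
  FIRST[S]={a,b}  FIRST[A]={b,c}
pass 2: (stable)
  FIRST[S]={a,b}  FIRST[A]={b,c}

FOLLOW iteration:
initialize: $ ∈ FOLLOW(S)
[1]
  S→S A a: FOLLOW(S) ⊇ FIRST(A) = {b,c}; new: +{b,c}
  S→S A a: FOLLOW(A) ⊇ FIRST(a) = {a}; new: +{a}
  FOLLOW(S)={$,b,c}  FOLLOW(A)={a}
[2] (no change)
  FOLLOW(S)={$,b,c}  FOLLOW(A)={a}

FOLLOW(A) = ["a"]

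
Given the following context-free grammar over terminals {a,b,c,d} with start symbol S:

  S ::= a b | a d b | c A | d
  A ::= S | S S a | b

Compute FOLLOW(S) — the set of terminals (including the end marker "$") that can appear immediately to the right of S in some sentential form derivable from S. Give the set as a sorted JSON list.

FIRST iteration:
round 1:
  A via A→b: +{b}
  S via S→a b: +{a}
  S via S→c A: +{c}
  S via S→d: +{d}
  FIRST(S)={a,c,d}  FIRST(A)={b}
round 2:
  A via A→S: +{a,c,d}
  FIRST(S)={a,c,d}  FIRST(A)={a,b,c,d}
round 3: done
  FIRST(S)={a,c,d}  FIRST(A)={a,b,c,d}

FOLLOW iteration:
seed FOLLOW(S) with $
pass 1:
  A→S S a: FOLLOW(S) ⊇ FIRST(S) = {a,c,d}; new: +{a,c,d}
  S→c A: FOLLOW(A) ⊇ FOLLOW(S) ⊇ {$,a,c,d}; new: +{$,a,c,d}
  S: {$,a,c,d}  A: {$,a,c,d}
pass 2: (no change)
  S: {$,a,c,d}  A: {$,a,c,d}

FOLLOW(S) = ["$", "a", "c", "d"]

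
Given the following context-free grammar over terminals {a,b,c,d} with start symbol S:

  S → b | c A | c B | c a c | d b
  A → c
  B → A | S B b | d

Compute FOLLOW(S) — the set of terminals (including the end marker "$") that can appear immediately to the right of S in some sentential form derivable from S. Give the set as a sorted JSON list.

FIRST iteration:
iter 1:
  A via A→c: +{c}
  B via B→A: +{c}
  B via B→d: +{d}
  S via S→b: +{b}
  S via S→c A: +{c}
  S via S→d b: +{d}
  FIRST(S)={b,c,d}  FIRST(A)={c}  FIRST(B)={c,d}
iter 2:
  B via B→S B b: +{b}
  FIRST(S)={b,c,d}  FIRST(A)={c}  FIRST(B)={b,c,d}
iter 3: (stable)
  FIRST(S)={b,c,d}  FIRST(A)={c}  FIRST(B)={b,c,d}

FOLLOW sets:
seed FOLLOW(S) with $
[1]
  B→S B b: FOLLOW(S) ⊇ FIRST(B) = {b,c,d}; new: +{b,c,d}
  B→S B b: FOLLOW(B) ⊇ FIRST(b) = {b}; new: +{b}
  S→c A: FOLLOW(A) ⊇ FOLLOW(S) ⊇ {$,b,c,d}; new: +{$,b,c,d}
  S→c B: FOLLOW(B) ⊇ FOLLOW(S) ⊇ {$,b,c,d}; new: +{$,c,d}
  FOLLOW[S]={$,b,c,d}  FOLLOW[A]={$,b,c,d}  FOLLOW[B]={$,b,c,d}
[2] (stable)
  FOLLOW[S]={$,b,c,d}  FOLLOW[A]={$,b,c,d}  FOLLOW[B]={$,b,c,d}

FOLLOW(S) = ["$", "b", "c", "d"]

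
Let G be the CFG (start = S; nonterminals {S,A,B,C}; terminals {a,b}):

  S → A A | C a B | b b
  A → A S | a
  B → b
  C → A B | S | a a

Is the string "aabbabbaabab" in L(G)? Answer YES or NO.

CNF form of G:
  S -> A A | C X3 | T1 T1
  A -> A S | a
  B -> b
  C -> A A | A B | C X2 | T0 T0 | T1 T1
  T0 -> a
  T1 -> b
  X2 -> T0 B
  X3 -> T0 B

CYK fill:
  [0..0]={A,T0}  "a"  orig:{A}
  [1..1]={A,T0}  "a"  orig:{A}
  [2..2]={B,T1}  "b"  orig:{B}
  [3..3]={B,T1}  "b"  orig:{B}
  [4..4]={A,T0}  "a"  orig:{A}
  [5..5]={B,T1}  "b"  orig:{B}
  [6..6]={B,T1}  "b"  orig:{B}
  [7..7]={A,T0}  "a"  orig:{A}
  [8..8]={A,T0}  "a"  orig:{A}
  [9..9]={B,T1}  "b"  orig:{B}
  [10..10]={A,T0}  "a"  orig:{A}
  [11..11]={B,T1}  "b"  orig:{B}
  [0..1]={C,S}  "aa"
  [1..2]={C,X2,X3}  "ab"  orig:{C}
  [2..3]={C,S}  "bb"
  [3..4]=∅  "ba"
  [4..5]={C,X2,X3}  "ab"  orig:{C}
  [5..6]={C,S}  "bb"
  [6..7]=∅  "ba"
  [7..8]={C,S}  "aa"
  [8..9]={C,X2,X3}  "ab"  orig:{C}
  [9..10]=∅  "ba"
  [10..11]={C,X2,X3}  "ab"  orig:{C}
  [0..2]=∅  "aab"
  [1..3]={A}  "abb"
  [2..4]=∅  "bba"
  [3..5]=∅  "bab"
  [4..6]={A}  "abb"
  [5..7]=∅  "bba"
  [6..8]=∅  "baa"
  [7..9]=∅  "aab"
  [8..10]=∅  "aba"
  [9..11]=∅  "bab"
  [0..3]={C,S}  "aabb"
  [1..4]={C,S}  "abba"
  [2..5]={C,S}  "bbab"
  [3..6]=∅  "babb"
  [4..7]={C,S}  "abba"
  [5..8]=∅  "bbaa"
  [6..9]=∅  "baab"
  [7..10]=∅  "aaba"
  [8..11]={C,S}  "abab"
  [0..4]={A}  "aabba"
  [1..5]={A}  "abbab"
  [2..6]=∅  "bbabb"
  [3..7]=∅  "babba"
  [4..8]={A}  "abbaa"
  [5..9]=∅  "bbaab"
  [6..10]=∅  "baaba"
  [7..11]={A}  "aabab"
  [0..5]={C,S}  "aabbab"
  [1..6]={C,S}  "abbabb"
  [2..7]=∅  "bbabba"
  [3..8]=∅  "babbaa"
  [4..9]={C,S}  "abbaab"
  [5..10]=∅  "bbaaba"
  [6..11]=∅  "baabab"
  [0..6]={A}  "aabbabb"
  [1..7]={A}  "abbabba"
  [2..8]=∅  "bbabbaa"
  [3..9]=∅  "babbaab"
  [4..10]=∅  "abbaaba"
  [5..11]=∅  "bbaabab"
  [0..7]={C,S}  "aabbabba"
  [1..8]={C,S}  "abbabbaa"
  [2..9]=∅  "bbabbaab"
  [3..10]=∅  "babbaaba"
  [4..11]={C,S}  "abbaabab"
  [0..8]={A}  "aabbabbaa"
  [1..9]={A}  "abbabbaab"
  [2..10]=∅  "bbabbaaba"
  [3..11]=∅  "babbaabab"
  [0..9]={C,S}  "aabbabbaab"
  [1..10]={C,S}  "abbabbaaba"
  [2..11]=∅  "bbabbaabab"
  [0..10]={A}  "aabbabbaaba"
  [1..11]={A}  "abbabbaabab"
  [0..11]={C,S}  "aabbabbaabab"

S ∈ T[0,11] ⇒ YES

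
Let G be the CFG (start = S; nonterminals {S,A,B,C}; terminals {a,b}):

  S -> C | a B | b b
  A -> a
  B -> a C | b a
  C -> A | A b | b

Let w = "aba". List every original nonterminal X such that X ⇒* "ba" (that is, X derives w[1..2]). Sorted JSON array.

Convert to CNF:
  S -> A T1 | T0 B | T1 T1 | a | b
  A -> a
  B -> T0 C | T1 T0
  C -> A T1 | a | b
  T0 -> a
  T1 -> b

CYK table (by increasing span), restricted to cells inside w[1..2]:
  [1..1]={C,S,T1}  "b"  orig:{C,S}
  [2..2]={A,C,S,T0}  "a"  orig:{A,C,S}
  [1..2]={B}  "ba"

Original NTs in T[1,2] deriving "ba": ["B"]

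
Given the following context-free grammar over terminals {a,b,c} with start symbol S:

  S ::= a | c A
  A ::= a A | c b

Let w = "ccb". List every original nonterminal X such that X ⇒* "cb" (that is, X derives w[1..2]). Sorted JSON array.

Convert to CNF:
  S -> T1 A | a
  A -> T0 A | T1 T2
  T0 -> a
  T1 -> c
  T2 -> b

CYK fill (cells [i..j] with 1 ≤ i ≤ j ≤ 2 only):
  [1..1]={T1}  "c"  orig:{}
  [2..2]={T2}  "b"  orig:{}
  [1..2]={A}  "cb"

Original NTs in T[1,2] deriving "cb": ["A"]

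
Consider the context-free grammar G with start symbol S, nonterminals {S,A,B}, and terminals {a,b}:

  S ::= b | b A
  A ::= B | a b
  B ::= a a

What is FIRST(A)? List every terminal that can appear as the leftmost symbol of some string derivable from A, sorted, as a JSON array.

Compute FIRST by fixpoint:
pass 1:
  A via A→a b: +{a}
  B via B→a a: +{a}
  S via S→b: +{b}
  S: {b}  A: {a}  B: {a}
pass 2: (no change)
  S: {b}  A: {a}  B: {a}

FIRST(A) = ["a"]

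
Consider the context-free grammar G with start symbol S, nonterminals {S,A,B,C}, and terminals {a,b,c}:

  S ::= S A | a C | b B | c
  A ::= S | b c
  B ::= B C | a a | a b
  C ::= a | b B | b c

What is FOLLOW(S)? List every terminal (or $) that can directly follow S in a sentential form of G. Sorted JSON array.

Compute FIRST by fixpoint:
iter 1:
  A via A→b c: +{b}
  B via B→a a: +{a}
  C via C→a: +{a}
  C via C→b B: +{b}
  S via S→a C: +{a}
  S via S→b B: +{b}
  S via S→c: +{c}
  FIRST(S)={a,b,c}  FIRST(A)={b}  FIRST(B)={a}  FIRST(C)={a,b}
iter 2:
  A via A→S: +{a,c}
  FIRST(S)={a,b,c}  FIRST(A)={a,b,c}  FIRST(B)={a}  FIRST(C)={a,b}
iter 3: — fixpoint
  FIRST(S)={a,b,c}  FIRST(A)={a,b,c}  FIRST(B)={a}  FIRST(C)={a,b}

FOLLOW iteration:
initialize: $ ∈ FOLLOW(S)
round 1:
  B→B C: FOLLOW(B) ⊇ FIRST(C) = {a,b}; new: +{a,b}
  B→B C: FOLLOW(C) ⊇ FOLLOW(B) ⊇ {a,b}; new: +{a,b}
  S→S A: FOLLOW(S) ⊇ FIRST(A) = {a,b,c}; new: +{a,b,c}
  S→S A: FOLLOW(A) ⊇ FOLLOW(S) ⊇ {$,a,b,c}; new: +{$,a,b,c}
  S→a C: FOLLOW(C) ⊇ FOLLOW(S) ⊇ {$,a,b,c}; new: +{$,c}
  S→b B: FOLLOW(B) ⊇ FOLLOW(S) ⊇ {$,a,b,c}; new: +{$,c}
  S: {$,a,b,c}  A: {$,a,b,c}  B: {$,a,b,c}  C: {$,a,b,c}
round 2: — fixpoint
  S: {$,a,b,c}  A: {$,a,b,c}  B: {$,a,b,c}  C: {$,a,b,c}

FOLLOW(S) = ["$", "a", "b", "c"]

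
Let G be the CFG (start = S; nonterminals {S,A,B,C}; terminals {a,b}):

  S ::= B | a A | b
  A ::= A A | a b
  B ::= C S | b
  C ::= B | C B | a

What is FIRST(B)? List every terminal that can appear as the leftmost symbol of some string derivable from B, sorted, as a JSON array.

Compute FIRST by fixpoint:
iter 1:
  A via A→a b: +{a}
  B via B→b: +{b}
  C via C→B: +{b}
  C via C→a: +{a}
  S via S→B: +{b}
  S via S→a A: +{a}
  S: {a,b}  A: {a}  B: {b}  C: {a,b}
iter 2:
  B via B→C S: +{a}
  S: {a,b}  A: {a}  B: {a,b}  C: {a,b}
iter 3: (no change)
  S: {a,b}  A: {a}  B: {a,b}  C: {a,b}

FIRST(B) = ["a", "b"]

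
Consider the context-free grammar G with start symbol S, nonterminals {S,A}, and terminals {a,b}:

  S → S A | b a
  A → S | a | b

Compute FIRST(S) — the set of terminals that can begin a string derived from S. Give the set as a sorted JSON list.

Compute FIRST by fixpoint:
pass 1:
  A via A→a: +{a}
  A via A→b: +{b}
  S via S→b a: +{b}
  FIRST(S)={b}  FIRST(A)={a,b}
pass 2: (stable)
  FIRST(S)={b}  FIRST(A)={a,b}

FIRST(S) = ["b"]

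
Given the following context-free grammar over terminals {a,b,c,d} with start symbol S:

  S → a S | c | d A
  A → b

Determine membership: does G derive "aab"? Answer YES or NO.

CNF form of G:
  S -> T0 S | T1 A | c
  A -> b
  T0 -> a
  T1 -> d

CYK table (by increasing span):
  [0..0]={T0}  "a"  orig:{}
  [1..1]={T0}  "a"  orig:{}
  [2..2]={A}  "b"
  [0..1]=∅  "aa"
  [1..2]=∅  "ab"
  [0..2]=∅  "aab"

S ∉ T[0,2] ⇒ NO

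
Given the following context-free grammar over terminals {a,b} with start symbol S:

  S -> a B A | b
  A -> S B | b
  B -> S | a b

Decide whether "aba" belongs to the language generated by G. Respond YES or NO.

Convert to CNF:
  S -> T0 X3 | b
  A -> S B | b
  B -> T0 T1 | T0 X2 | b
  T0 -> a
  T1 -> b
  X2 -> B A
  X3 -> B A

CYK table (by increasing span):
  [0..0]={T0}  "a"  orig:{}
  [1..1]={A,B,S,T1}  "b"  orig:{A,B,S}
  [2..2]={T0}  "a"  orig:{}
  [0..1]={B}  "ab"
  [1..2]=∅  "ba"
  [0..2]=∅  "aba"

S ∉ T[0,2] ⇒ NO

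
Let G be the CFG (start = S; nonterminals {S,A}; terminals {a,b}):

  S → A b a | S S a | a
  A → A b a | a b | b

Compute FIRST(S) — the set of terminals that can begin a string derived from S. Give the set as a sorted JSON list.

FIRST sets, iterate to fixpoint:
iter 1:
  A via A→a b: +{a}
  A via A→b: +{b}
  S via S→A b a: +{a,b}
  FIRST[S]={a,b}  FIRST[A]={a,b}
iter 2: — fixpoint
  FIRST[S]={a,b}  FIRST[A]={a,b}

FIRST(S) = ["a", "b"]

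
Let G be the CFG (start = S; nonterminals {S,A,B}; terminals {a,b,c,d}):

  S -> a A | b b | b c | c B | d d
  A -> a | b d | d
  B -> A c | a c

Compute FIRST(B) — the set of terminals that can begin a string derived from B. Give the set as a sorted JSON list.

Compute FIRST by fixpoint:
[1]
  A via A→a: +{a}
  A via A→b d: +{b}
  A via A→d: +{d}
  B via B→A c: +{a,b,d}
  S via S→a A: +{a}
  S via S→b b: +{b}
  S via S→c B: +{c}
  S via S→d d: +{d}
  S: {a,b,c,d}  A: {a,b,d}  B: {a,b,d}
[2] — fixpoint
  S: {a,b,c,d}  A: {a,b,d}  B: {a,b,d}

FIRST(B) = ["a", "b", "d"]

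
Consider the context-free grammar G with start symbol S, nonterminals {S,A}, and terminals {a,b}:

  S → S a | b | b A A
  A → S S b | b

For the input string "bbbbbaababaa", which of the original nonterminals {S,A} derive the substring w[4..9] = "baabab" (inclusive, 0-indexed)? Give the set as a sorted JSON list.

Convert to CNF:
  S -> S T1 | T0 X3 | b
  A -> S X2 | b
  T0 -> b
  T1 -> a
  X2 -> S T0
  X3 -> A A

CYK fill — only the sub-triangle for w[4..9]:
  [4..4]={A,S,T0}  "b"  orig:{A,S}
  [5..5]={T1}  "a"  orig:{}
  [6..6]={T1}  "a"  orig:{}
  [7..7]={A,S,T0}  "b"  orig:{A,S}
  [8..8]={T1}  "a"  orig:{}
  [9..9]={A,S,T0}  "b"  orig:{A,S}
  [4..5]={S}  "ba"
  [5..6]=∅  "aa"
  [6..7]=∅  "ab"
  [7..8]={S}  "ba"
  [8..9]=∅  "ab"
  [4..6]={S}  "baa"
  [5..7]=∅  "aab"
  [6..8]=∅  "aba"
  [7..9]={X2}  "bab"  orig:{}
  [4..7]={X2}  "baab"  orig:{}
  [5..8]=∅  "aaba"
  [6..9]=∅  "abab"
  [4..8]=∅  "baaba"
  [5..9]=∅  "aabab"
  [4..9]={A}  "baabab"

Original NTs in T[4,9] deriving "baabab": ["A"]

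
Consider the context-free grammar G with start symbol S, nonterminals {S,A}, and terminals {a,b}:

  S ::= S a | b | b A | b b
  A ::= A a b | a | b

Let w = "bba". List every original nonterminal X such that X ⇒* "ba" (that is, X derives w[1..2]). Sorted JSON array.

Convert to CNF:
  S -> S T0 | T1 A | T1 T1 | b
  A -> A X2 | a | b
  T0 -> a
  T1 -> b
  X2 -> T0 T1

Fill CYK table bottom-up — only the sub-triangle for w[1..2]:
  [1..1]={A,S,T1}  "b"  orig:{A,S}
  [2..2]={A,T0}  "a"  orig:{A}
  [1..2]={S}  "ba"

Original NTs in T[1,2] deriving "ba": ["S"]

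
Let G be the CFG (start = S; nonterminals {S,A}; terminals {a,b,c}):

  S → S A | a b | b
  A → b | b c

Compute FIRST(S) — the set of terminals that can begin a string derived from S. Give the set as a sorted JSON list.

FIRST iteration:
pass 1:
  A via A→b: +{b}
  S via S→a b: +{a}
  S via S→b: +{b}
  S: {a,b}  A: {b}
pass 2: (stable)
  S: {a,b}  A: {b}

FIRST(S) = ["a", "b"]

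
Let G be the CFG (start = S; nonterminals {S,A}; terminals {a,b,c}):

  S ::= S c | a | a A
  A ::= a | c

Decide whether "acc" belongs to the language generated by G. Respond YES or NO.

CNF form of G:
  S -> S T0 | T1 A | a
  A -> a | c
  T0 -> c
  T1 -> a

CYK fill:
  cell(0,0) a: {A,S,T1}  orig:{A,S}
  cell(1,1) c: {A,T0}  orig:{A}
  cell(2,2) c: {A,T0}  orig:{A}
  cell(0,1) ac: {S}
  cell(1,2) cc: ∅
  cell(0,2) acc: {S}

S ∈ T[0,2] ⇒ YES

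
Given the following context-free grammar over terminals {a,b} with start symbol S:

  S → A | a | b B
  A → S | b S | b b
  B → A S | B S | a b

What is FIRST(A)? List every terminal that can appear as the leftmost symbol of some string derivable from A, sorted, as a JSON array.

FIRST iteration:
[1]
  A via A→b S: +{b}
  B via B→A S: +{b}
  B via B→a b: +{a}
  S via S→A: +{b}
  S via S→a: +{a}
  FIRST[S]={a,b}  FIRST[A]={b}  FIRST[B]={a,b}
[2]
  A via A→S: +{a}
  FIRST[S]={a,b}  FIRST[A]={a,b}  FIRST[B]={a,b}
[3] — fixpoint
  FIRST[S]={a,b}  FIRST[A]={a,b}  FIRST[B]={a,b}

FIRST(A) = ["a", "b"]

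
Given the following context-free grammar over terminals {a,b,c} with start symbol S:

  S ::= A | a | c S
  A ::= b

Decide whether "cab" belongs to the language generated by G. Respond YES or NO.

Convert to CNF:
  S -> T0 S | a | b
  A -> b
  T0 -> c

CYK fill:
  [0..0]={T0}  "c"  orig:{}
  [1..1]={S}  "a"
  [2..2]={A,S}  "b"
  [0..1]={S}  "ca"
  [1..2]=∅  "ab"
  [0..2]=∅  "cab"

S ∉ T[0,2] ⇒ NO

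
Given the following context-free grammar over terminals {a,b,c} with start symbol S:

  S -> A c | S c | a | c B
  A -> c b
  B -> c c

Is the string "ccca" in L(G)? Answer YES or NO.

Convert to CNF:
  S -> A T0 | S T0 | T0 B | a
  A -> T0 T1
  B -> T0 T0
  T0 -> c
  T1 -> b

CYK fill:
  T[0,0] 'c' = {T0}  orig:{}
  T[1,1] 'c' = {T0}  orig:{}
  T[2,2] 'c' = {T0}  orig:{}
  T[3,3] 'a' = {S}
  T[0,1] 'cc' = {B}
  T[1,2] 'cc' = {B}
  T[2,3] 'ca' = ∅
  T[0,2] 'ccc' = {S}
  T[1,3] 'cca' = ∅
  T[0,3] 'ccca' = ∅

S ∉ T[0,3] ⇒ NO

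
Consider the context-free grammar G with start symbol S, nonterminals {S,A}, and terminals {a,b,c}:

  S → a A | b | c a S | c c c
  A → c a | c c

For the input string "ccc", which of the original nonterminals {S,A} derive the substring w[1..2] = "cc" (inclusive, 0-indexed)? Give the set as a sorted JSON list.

Convert to CNF:
  S -> T0 X2 | T0 X3 | T1 A | b
  A -> T0 T0 | T0 T1
  T0 -> c
  T1 -> a
  X2 -> T1 S
  X3 -> T0 T0

CYK fill (cells [i..j] with 1 ≤ i ≤ j ≤ 2 only):
  cell(1,1) c: {T0}  orig:{}
  cell(2,2) c: {T0}  orig:{}
  cell(1,2) cc: {A,X3}  orig:{A}

Original NTs in T[1,2] deriving "cc": ["A"]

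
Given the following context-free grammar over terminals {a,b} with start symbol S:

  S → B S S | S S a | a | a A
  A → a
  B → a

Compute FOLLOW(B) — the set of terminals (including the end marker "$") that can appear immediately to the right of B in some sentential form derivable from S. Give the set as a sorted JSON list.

FIRST iteration:
pass 1:
  A via A→a: +{a}
  B via B→a: +{a}
  S via S→B S S: +{a}
  FIRST(S)={a}  FIRST(A)={a}  FIRST(B)={a}
pass 2: — fixpoint
  FIRST(S)={a}  FIRST(A)={a}  FIRST(B)={a}

FOLLOW iteration:
FOLLOW(S) := {$}
round 1:
  S→B S S: FOLLOW(B) ⊇ FIRST(S) = {a}; new: +{a}
  S→B S S: FOLLOW(S) ⊇ FIRST(S) = {a}; new: +{a}
  S→a A: FOLLOW(A) ⊇ FOLLOW(S) ⊇ {$,a}; new: +{$,a}
  FOLLOW[S]={$,a}  FOLLOW[A]={$,a}  FOLLOW[B]={a}
round 2: — fixpoint
  FOLLOW[S]={$,a}  FOLLOW[A]={$,a}  FOLLOW[B]={a}

FOLLOW(B) = ["a"]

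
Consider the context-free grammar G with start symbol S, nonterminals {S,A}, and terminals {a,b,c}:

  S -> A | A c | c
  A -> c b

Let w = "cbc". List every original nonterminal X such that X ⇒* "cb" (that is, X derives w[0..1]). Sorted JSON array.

Convert to CNF:
  S -> A T0 | T0 T1 | c
  A -> T0 T1
  T0 -> c
  T1 -> b

CYK table (by increasing span) — only the sub-triangle for w[0..1]:
  T[0,0] 'c' = {S,T0}  orig:{S}
  T[1,1] 'b' = {T1}  orig:{}
  T[0,1] 'cb' = {A,S}

Original NTs in T[0,1] deriving "cb": ["A", "S"]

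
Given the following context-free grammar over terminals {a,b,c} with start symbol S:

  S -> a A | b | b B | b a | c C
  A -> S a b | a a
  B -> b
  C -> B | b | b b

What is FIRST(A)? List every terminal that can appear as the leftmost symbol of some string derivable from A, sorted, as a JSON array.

Compute FIRST by fixpoint:
[1]
  A via A→a a: +{a}
  B via B→b: +{b}
  C via C→B: +{b}
  S via S→a A: +{a}
  S via S→b: +{b}
  S via S→c C: +{c}
  S: {a,b,c}  A: {a}  B: {b}  C: {b}
[2]
  A via A→S a b: +{b,c}
  S: {a,b,c}  A: {a,b,c}  B: {b}  C: {b}
[3] (no change)
  S: {a,b,c}  A: {a,b,c}  B: {b}  C: {b}

FIRST(A) = ["a", "b", "c"]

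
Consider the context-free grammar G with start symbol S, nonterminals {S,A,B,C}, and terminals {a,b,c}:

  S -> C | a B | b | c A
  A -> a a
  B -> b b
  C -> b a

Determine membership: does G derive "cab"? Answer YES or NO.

CNF form of G:
  S -> T0 B | T1 T0 | T2 A | b
  A -> T0 T0
  B -> T1 T1
  C -> T1 T0
  T0 -> a
  T1 -> b
  T2 -> c

CYK fill:
  T[0,0] 'c' = {T2}  orig:{}
  T[1,1] 'a' = {T0}  orig:{}
  T[2,2] 'b' = {S,T1}  orig:{S}
  T[0,1] 'ca' = ∅
  T[1,2] 'ab' = ∅
  T[0,2] 'cab' = ∅

S ∉ T[0,2] ⇒ NO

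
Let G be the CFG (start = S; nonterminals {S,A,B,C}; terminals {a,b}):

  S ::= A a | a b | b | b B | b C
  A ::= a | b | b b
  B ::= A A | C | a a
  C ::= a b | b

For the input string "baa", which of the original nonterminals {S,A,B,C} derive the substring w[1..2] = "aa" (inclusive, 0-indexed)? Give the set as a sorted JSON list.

CNF form of G:
  S -> A T1 | T0 B | T0 C | T1 T0 | b
  A -> T0 T0 | a | b
  B -> A A | T1 T0 | T1 T1 | b
  C -> T1 T0 | b
  T0 -> b
  T1 -> a

Fill CYK table bottom-up, restricted to cells inside w[1..2]:
  [1..1]={A,T1}  "a"  orig:{A}
  [2..2]={A,T1}  "a"  orig:{A}
  [1..2]={B,S}  "aa"

Original NTs in T[1,2] deriving "aa": ["B", "S"]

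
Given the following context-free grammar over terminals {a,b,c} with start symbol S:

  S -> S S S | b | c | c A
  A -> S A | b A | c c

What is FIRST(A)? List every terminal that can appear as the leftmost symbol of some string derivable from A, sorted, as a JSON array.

FIRST sets, iterate to fixpoint:
iter 1:
  A via A→b A: +{b}
  A via A→c c: +{c}
  S via S→b: +{b}
  S via S→c: +{c}
  FIRST(S)={b,c}  FIRST(A)={b,c}
iter 2: — fixpoint
  FIRST(S)={b,c}  FIRST(A)={b,c}

FIRST(A) = ["b", "c"]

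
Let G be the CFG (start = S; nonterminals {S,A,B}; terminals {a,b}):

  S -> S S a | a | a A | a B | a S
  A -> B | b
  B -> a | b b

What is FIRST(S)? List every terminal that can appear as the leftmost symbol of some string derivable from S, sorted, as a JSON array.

FIRST iteration:
pass 1:
  A via A→b: +{b}
  B via B→a: +{a}
  B via B→b b: +{b}
  S via S→a: +{a}
  FIRST(S)={a}  FIRST(A)={b}  FIRST(B)={a,b}
pass 2:
  A via A→B: +{a}
  FIRST(S)={a}  FIRST(A)={a,b}  FIRST(B)={a,b}
pass 3: — fixpoint
  FIRST(S)={a}  FIRST(A)={a,b}  FIRST(B)={a,b}

FIRST(S) = ["a"]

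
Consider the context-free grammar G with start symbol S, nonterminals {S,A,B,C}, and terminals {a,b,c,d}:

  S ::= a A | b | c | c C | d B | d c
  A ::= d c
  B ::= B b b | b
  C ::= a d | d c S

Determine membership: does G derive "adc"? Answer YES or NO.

CNF form of G:
  S -> T0 B | T0 T1 | T1 C | T3 A | b | c
  A -> T0 T1
  B -> B X4 | b
  C -> T0 X5 | T3 T0
  T0 -> d
  T1 -> c
  T2 -> b
  T3 -> a
  X4 -> T2 T2
  X5 -> T1 S

Fill CYK table bottom-up:
  T[0,0] 'a' = {T3}  orig:{}
  T[1,1] 'd' = {T0}  orig:{}
  T[2,2] 'c' = {S,T1}  orig:{S}
  T[0,1] 'ad' = {C}
  T[1,2] 'dc' = {A,S}
  T[0,2] 'adc' = {S}

S ∈ T[0,2] ⇒ YES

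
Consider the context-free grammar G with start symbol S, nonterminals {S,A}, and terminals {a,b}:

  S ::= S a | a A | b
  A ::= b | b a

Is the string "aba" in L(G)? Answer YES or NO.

Convert to CNF:
  S -> S T1 | T1 A | b
  A -> T0 T1 | b
  T0 -> b
  T1 -> a

Fill CYK table bottom-up:
  cell(0,0) a: {T1}  orig:{}
  cell(1,1) b: {A,S,T0}  orig:{A,S}
  cell(2,2) a: {T1}  orig:{}
  cell(0,1) ab: {S}
  cell(1,2) ba: {A,S}
  cell(0,2) aba: {S}

S ∈ T[0,2] ⇒ YES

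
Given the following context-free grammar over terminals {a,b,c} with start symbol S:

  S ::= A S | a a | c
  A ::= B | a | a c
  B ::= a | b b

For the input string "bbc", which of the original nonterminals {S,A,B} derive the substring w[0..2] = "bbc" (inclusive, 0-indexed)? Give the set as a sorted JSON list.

Convert to CNF:
  S -> A S | T0 T0 | c
  A -> T0 T1 | T2 T2 | a
  B -> T2 T2 | a
  T0 -> a
  T1 -> c
  T2 -> b

CYK fill, restricted to cells inside w[0..2]:
  T[0,0] 'b' = {T2}  orig:{}
  T[1,1] 'b' = {T2}  orig:{}
  T[2,2] 'c' = {S,T1}  orig:{S}
  T[0,1] 'bb' = {A,B}
  T[1,2] 'bc' = ∅
  T[0,2] 'bbc' = {S}

Original NTs in T[0,2] deriving "bbc": ["S"]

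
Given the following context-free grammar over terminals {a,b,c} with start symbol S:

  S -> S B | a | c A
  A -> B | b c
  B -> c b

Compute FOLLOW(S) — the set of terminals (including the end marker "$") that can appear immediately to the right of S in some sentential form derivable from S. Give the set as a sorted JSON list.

Compute FIRST by fixpoint:
pass 1:
  A via A→b c: +{b}
  B via B→c b: +{c}
  S via S→a: +{a}
  S via S→c A: +{c}
  FIRST[S]={a,c}  FIRST[A]={b}  FIRST[B]={c}
pass 2:
  A via A→B: +{c}
  FIRST[S]={a,c}  FIRST[A]={b,c}  FIRST[B]={c}
pass 3: (stable)
  FIRST[S]={a,c}  FIRST[A]={b,c}  FIRST[B]={c}

FOLLOW iteration:
seed FOLLOW(S) with $
iter 1:
  S→S B: FOLLOW(S) ⊇ FIRST(B) = {c}; new: +{c}
  S→S B: FOLLOW(B) ⊇ FOLLOW(S) ⊇ {$,c}; new: +{$,c}
  S→c A: FOLLOW(A) ⊇ FOLLOW(S) ⊇ {$,c}; new: +{$,c}
  S: {$,c}  A: {$,c}  B: {$,c}
iter 2: (no change)
  S: {$,c}  A: {$,c}  B: {$,c}

FOLLOW(S) = ["$", "c"]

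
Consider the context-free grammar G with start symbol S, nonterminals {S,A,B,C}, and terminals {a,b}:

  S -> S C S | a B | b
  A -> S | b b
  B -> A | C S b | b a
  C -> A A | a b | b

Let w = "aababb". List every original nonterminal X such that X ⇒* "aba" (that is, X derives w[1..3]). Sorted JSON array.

CNF form of G:
  S -> S X5 | T0 B | b
  A -> S X2 | T0 B | T1 T1 | b
  B -> C X3 | S X4 | T0 B | T1 T0 | T1 T1 | b
  C -> A A | T0 T1 | b
  T0 -> a
  T1 -> b
  X2 -> C S
  X3 -> S T1
  X4 -> C S
  X5 -> C S

CYK table (by increasing span) (cells [i..j] with 1 ≤ i ≤ j ≤ 3 only):
  cell(1,1) a: {T0}  orig:{}
  cell(2,2) b: {A,B,C,S,T1}  orig:{A,B,C,S}
  cell(3,3) a: {T0}  orig:{}
  cell(1,2) ab: {A,B,C,S}
  cell(2,3) ba: {B}
  cell(1,3) aba: {A,B,S}

Original NTs in T[1,3] deriving "aba": ["A", "B", "S"]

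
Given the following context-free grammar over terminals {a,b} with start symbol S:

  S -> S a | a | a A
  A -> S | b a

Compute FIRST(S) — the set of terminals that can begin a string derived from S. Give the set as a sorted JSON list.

FIRST sets, iterate to fixpoint:
iter 1:
  A via A→b a: +{b}
  S via S→a: +{a}
  FIRST[S]={a}  FIRST[A]={b}
iter 2:
  A via A→S: +{a}
  FIRST[S]={a}  FIRST[A]={a,b}
iter 3: — fixpoint
  FIRST[S]={a}  FIRST[A]={a,b}

FIRST(S) = ["a"]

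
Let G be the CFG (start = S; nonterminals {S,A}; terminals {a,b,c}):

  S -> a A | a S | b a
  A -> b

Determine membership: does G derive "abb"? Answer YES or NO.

Convert to CNF:
  S -> T0 A | T0 S | T1 T0
  A -> b
  T0 -> a
  T1 -> b

Fill CYK table bottom-up:
  T[0,0] 'a' = {T0}  orig:{}
  T[1,1] 'b' = {A,T1}  orig:{A}
  T[2,2] 'b' = {A,T1}  orig:{A}
  T[0,1] 'ab' = {S}
  T[1,2] 'bb' = ∅
  T[0,2] 'abb' = ∅

S ∉ T[0,2] ⇒ NO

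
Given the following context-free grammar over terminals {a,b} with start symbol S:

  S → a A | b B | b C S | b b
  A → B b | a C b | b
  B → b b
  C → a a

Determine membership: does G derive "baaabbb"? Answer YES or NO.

Convert to CNF:
  S -> T0 B | T0 T0 | T0 X3 | T1 A
  A -> B T0 | T1 X2 | b
  B -> T0 T0
  C -> T1 T1
  T0 -> b
  T1 -> a
  X2 -> C T0
  X3 -> C S

Fill CYK table bottom-up:
  [0..0]={A,T0}  "b"  orig:{A}
  [1..1]={T1}  "a"  orig:{}
  [2..2]={T1}  "a"  orig:{}
  [3..3]={T1}  "a"  orig:{}
  [4..4]={A,T0}  "b"  orig:{A}
  [5..5]={A,T0}  "b"  orig:{A}
  [6..6]={A,T0}  "b"  orig:{A}
  [0..1]=∅  "ba"
  [1..2]={C}  "aa"
  [2..3]={C}  "aa"
  [3..4]={S}  "ab"
  [4..5]={B,S}  "bb"
  [5..6]={B,S}  "bb"
  [0..2]=∅  "baa"
  [1..3]=∅  "aaa"
  [2..4]={X2}  "aab"  orig:{}
  [3..5]=∅  "abb"
  [4..6]={A,S}  "bbb"
  [0..3]=∅  "baaa"
  [1..4]={A,X3}  "aaab"  orig:{A}
  [2..5]={X3}  "aabb"  orig:{}
  [3..6]={S}  "abbb"
  [0..4]={S}  "baaab"
  [1..5]=∅  "aaabb"
  [2..6]={X3}  "aabbb"  orig:{}
  [0..5]=∅  "baaabb"
  [1..6]={X3}  "aaabbb"  orig:{}
  [0..6]={S}  "baaabbb"

S ∈ T[0,6] ⇒ YES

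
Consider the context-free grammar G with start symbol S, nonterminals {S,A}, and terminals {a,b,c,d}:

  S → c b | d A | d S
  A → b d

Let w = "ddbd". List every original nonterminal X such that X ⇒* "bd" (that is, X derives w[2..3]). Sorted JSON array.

Convert to CNF:
  S -> T1 A | T1 S | T2 T0
  A -> T0 T1
  T0 -> b
  T1 -> d
  T2 -> c

CYK table (by increasing span) (cells [i..j] with 2 ≤ i ≤ j ≤ 3 only):
  cell(2,2) b: {T0}  orig:{}
  cell(3,3) d: {T1}  orig:{}
  cell(2,3) bd: {A}

Original NTs in T[2,3] deriving "bd": ["A"]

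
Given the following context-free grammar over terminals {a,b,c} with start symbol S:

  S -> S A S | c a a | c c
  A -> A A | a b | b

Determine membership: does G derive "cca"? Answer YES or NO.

CNF form of G:
  S -> S X3 | T2 T2 | T2 X4
  A -> A A | T0 T1 | b
  T0 -> a
  T1 -> b
  T2 -> c
  X3 -> A S
  X4 -> T0 T0

CYK table (by increasing span):
  cell(0,0) c: {T2}  orig:{}
  cell(1,1) c: {T2}  orig:{}
  cell(2,2) a: {T0}  orig:{}
  cell(0,1) cc: {S}
  cell(1,2) ca: ∅
  cell(0,2) cca: ∅

S ∉ T[0,2] ⇒ NO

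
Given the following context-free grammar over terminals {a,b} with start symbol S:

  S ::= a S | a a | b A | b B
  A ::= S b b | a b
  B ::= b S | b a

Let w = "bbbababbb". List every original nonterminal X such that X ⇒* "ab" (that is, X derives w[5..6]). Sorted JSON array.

CNF form of G:
  S -> T0 A | T0 B | T1 S | T1 T1
  A -> S X2 | T1 T0
  B -> T0 S | T0 T1
  T0 -> b
  T1 -> a
  X2 -> T0 T0

Fill CYK table bottom-up, restricted to cells inside w[5..6]:
  [5..5]={T1}  "a"  orig:{}
  [6..6]={T0}  "b"  orig:{}
  [5..6]={A}  "ab"

Original NTs in T[5,6] deriving "ab": ["A"]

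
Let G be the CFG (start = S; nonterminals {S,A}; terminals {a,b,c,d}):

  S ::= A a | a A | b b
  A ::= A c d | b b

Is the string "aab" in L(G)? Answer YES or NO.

Convert to CNF:
  S -> A T3 | T2 T2 | T3 A
  A -> A X4 | T2 T2
  T0 -> c
  T1 -> d
  T2 -> b
  T3 -> a
  X4 -> T0 T1

Fill CYK table bottom-up:
  [0..0]={T3}  "a"  orig:{}
  [1..1]={T3}  "a"  orig:{}
  [2..2]={T2}  "b"  orig:{}
  [0..1]=∅  "aa"
  [1..2]=∅  "ab"
  [0..2]=∅  "aab"

S ∉ T[0,2] ⇒ NO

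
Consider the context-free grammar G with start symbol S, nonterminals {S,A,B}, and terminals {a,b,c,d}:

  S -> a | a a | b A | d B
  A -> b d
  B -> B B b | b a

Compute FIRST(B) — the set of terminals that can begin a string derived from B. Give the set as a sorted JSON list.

FIRST iteration:
pass 1:
  A via A→b d: +{b}
  B via B→b a: +{b}
  S via S→a: +{a}
  S via S→b A: +{b}
  S via S→d B: +{d}
  S: {a,b,d}  A: {b}  B: {b}
pass 2: done
  S: {a,b,d}  A: {b}  B: {b}

FIRST(B) = ["b"]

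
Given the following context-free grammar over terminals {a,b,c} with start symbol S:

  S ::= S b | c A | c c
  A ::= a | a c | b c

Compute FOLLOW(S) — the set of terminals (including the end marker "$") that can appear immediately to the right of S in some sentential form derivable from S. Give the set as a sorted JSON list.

FIRST sets, iterate to fixpoint:
[1]
  A via A→a: +{a}
  A via A→b c: +{b}
  S via S→c A: +{c}
  FIRST[S]={c}  FIRST[A]={a,b}
[2] — fixpoint
  FIRST[S]={c}  FIRST[A]={a,b}

Compute FOLLOW by fixpoint:
initialize: $ ∈ FOLLOW(S)
iter 1:
  S→S b: FOLLOW(S) ⊇ FIRST(b) = {b}; new: +{b}
  S→c A: FOLLOW(A) ⊇ FOLLOW(S) ⊇ {$,b}; new: +{$,b}
  S: {$,b}  A: {$,b}
iter 2: — fixpoint
  S: {$,b}  A: {$,b}

FOLLOW(S) = ["$", "b"]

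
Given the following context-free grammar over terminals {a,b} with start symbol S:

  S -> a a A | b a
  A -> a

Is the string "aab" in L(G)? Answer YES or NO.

Convert to CNF:
  S -> T0 X2 | T1 T0
  A -> a
  T0 -> a
  T1 -> b
  X2 -> T0 A

CYK fill:
  cell(0,0) a: {A,T0}  orig:{A}
  cell(1,1) a: {A,T0}  orig:{A}
  cell(2,2) b: {T1}  orig:{}
  cell(0,1) aa: {X2}  orig:{}
  cell(1,2) ab: ∅
  cell(0,2) aab: ∅

S ∉ T[0,2] ⇒ NO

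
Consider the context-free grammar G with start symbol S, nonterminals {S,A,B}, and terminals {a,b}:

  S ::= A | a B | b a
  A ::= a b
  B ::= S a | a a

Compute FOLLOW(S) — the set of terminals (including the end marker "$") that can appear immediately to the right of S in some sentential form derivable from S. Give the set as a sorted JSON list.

FIRST sets, iterate to fixpoint:
iter 1:
  A via A→a b: +{a}
  B via B→a a: +{a}
  S via S→A: +{a}
  S via S→b a: +{b}
  S: {a,b}  A: {a}  B: {a}
iter 2:
  B via B→S a: +{b}
  S: {a,b}  A: {a}  B: {a,b}
iter 3: done
  S: {a,b}  A: {a}  B: {a,b}

Compute FOLLOW by fixpoint:
seed FOLLOW(S) with $
[1]
  B→S a: FOLLOW(S) ⊇ FIRST(a) = {a}; new: +{a}
  S→A: FOLLOW(A) ⊇ FOLLOW(S) ⊇ {$,a}; new: +{$,a}
  S→a B: FOLLOW(B) ⊇ FOLLOW(S) ⊇ {$,a}; new: +{$,a}
  S: {$,a}  A: {$,a}  B: {$,a}
[2] — fixpoint
  S: {$,a}  A: {$,a}  B: {$,a}

FOLLOW(S) = ["$", "a"]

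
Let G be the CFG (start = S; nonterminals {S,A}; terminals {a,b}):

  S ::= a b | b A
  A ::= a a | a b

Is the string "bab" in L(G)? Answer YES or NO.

Convert to CNF:
  S -> T0 T1 | T1 A
  A -> T0 T0 | T0 T1
  T0 -> a
  T1 -> b

Fill CYK table bottom-up:
  T[0,0] 'b' = {T1}  orig:{}
  T[1,1] 'a' = {T0}  orig:{}
  T[2,2] 'b' = {T1}  orig:{}
  T[0,1] 'ba' = ∅
  T[1,2] 'ab' = {A,S}
  T[0,2] 'bab' = {S}

S ∈ T[0,2] ⇒ YES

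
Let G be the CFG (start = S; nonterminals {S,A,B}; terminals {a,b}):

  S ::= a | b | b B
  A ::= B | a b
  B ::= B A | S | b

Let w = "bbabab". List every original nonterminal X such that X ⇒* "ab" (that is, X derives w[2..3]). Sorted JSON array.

Convert to CNF:
  S -> T1 B | a | b
  A -> B A | T0 T1 | T1 B | a | b
  B -> B A | T1 B | a | b
  T0 -> a
  T1 -> b

CYK fill, restricted to cells inside w[2..3]:
  T[2,2] 'a' = {A,B,S,T0}  orig:{A,B,S}
  T[3,3] 'b' = {A,B,S,T1}  orig:{A,B,S}
  T[2,3] 'ab' = {A,B}

Original NTs in T[2,3] deriving "ab": ["A", "B"]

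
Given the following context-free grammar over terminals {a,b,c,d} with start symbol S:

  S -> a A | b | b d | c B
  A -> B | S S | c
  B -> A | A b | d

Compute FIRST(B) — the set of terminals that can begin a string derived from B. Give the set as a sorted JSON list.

Compute FIRST by fixpoint:
iter 1:
  A via A→c: +{c}
  B via B→A: +{c}
  B via B→d: +{d}
  S via S→a A: +{a}
  S via S→b: +{b}
  S via S→c B: +{c}
  S: {a,b,c}  A: {c}  B: {c,d}
iter 2:
  A via A→B: +{d}
  A via A→S S: +{a,b}
  B via B→A: +{a,b}
  S: {a,b,c}  A: {a,b,c,d}  B: {a,b,c,d}
iter 3: done
  S: {a,b,c}  A: {a,b,c,d}  B: {a,b,c,d}

FIRST(B) = ["a", "b", "c", "d"]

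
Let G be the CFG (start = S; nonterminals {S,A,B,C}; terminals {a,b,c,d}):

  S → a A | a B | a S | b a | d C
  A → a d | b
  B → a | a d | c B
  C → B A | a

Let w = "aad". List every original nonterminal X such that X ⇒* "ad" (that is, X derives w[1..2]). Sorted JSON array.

Convert to CNF:
  S -> T0 A | T0 B | T0 S | T1 C | T3 T0
  A -> T0 T1 | b
  B -> T0 T1 | T2 B | a
  C -> B A | a
  T0 -> a
  T1 -> d
  T2 -> c
  T3 -> b

Fill CYK table bottom-up — only the sub-triangle for w[1..2]:
  [1..1]={B,C,T0}  "a"  orig:{B,C}
  [2..2]={T1}  "d"  orig:{}
  [1..2]={A,B}  "ad"

Original NTs in T[1,2] deriving "ad": ["A", "B"]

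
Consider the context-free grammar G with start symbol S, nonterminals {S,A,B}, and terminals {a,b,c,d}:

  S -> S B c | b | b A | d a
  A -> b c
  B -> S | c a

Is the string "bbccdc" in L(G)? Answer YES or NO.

Convert to CNF:
  S -> S X5 | T0 A | T3 T2 | b
  A -> T0 T1
  B -> S X4 | T0 A | T1 T2 | T3 T2 | b
  T0 -> b
  T1 -> c
  T2 -> a
  T3 -> d
  X4 -> B T1
  X5 -> B T1

Fill CYK table bottom-up:
  T[0,0] 'b' = {B,S,T0}  orig:{B,S}
  T[1,1] 'b' = {B,S,T0}  orig:{B,S}
  T[2,2] 'c' = {T1}  orig:{}
  T[3,3] 'c' = {T1}  orig:{}
  T[4,4] 'd' = {T3}  orig:{}
  T[5,5] 'c' = {T1}  orig:{}
  T[0,1] 'bb' = ∅
  T[1,2] 'bc' = {A,X4,X5}  orig:{A}
  T[2,3] 'cc' = ∅
  T[3,4] 'cd' = ∅
  T[4,5] 'dc' = ∅
  T[0,2] 'bbc' = {B,S}
  T[1,3] 'bcc' = ∅
  T[2,4] 'ccd' = ∅
  T[3,5] 'cdc' = ∅
  T[0,3] 'bbcc' = {X4,X5}  orig:{}
  T[1,4] 'bccd' = ∅
  T[2,5] 'ccdc' = ∅
  T[0,4] 'bbccd' = ∅
  T[1,5] 'bccdc' = ∅
  T[0,5] 'bbccdc' = ∅

S ∉ T[0,5] ⇒ NO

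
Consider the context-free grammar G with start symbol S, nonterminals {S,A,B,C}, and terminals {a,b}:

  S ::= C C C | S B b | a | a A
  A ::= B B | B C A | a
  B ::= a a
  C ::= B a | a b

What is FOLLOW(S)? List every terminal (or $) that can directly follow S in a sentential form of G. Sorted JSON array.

Compute FIRST by fixpoint:
iter 1:
  A via A→a: +{a}
  B via B→a a: +{a}
  C via C→B a: +{a}
  S via S→C C C: +{a}
  S: {a}  A: {a}  B: {a}  C: {a}
iter 2: (no change)
  S: {a}  A: {a}  B: {a}  C: {a}

Compute FOLLOW by fixpoint:
FOLLOW(S) := {$}
[1]
  A→B B: FOLLOW(B) ⊇ FIRST(B) = {a}; new: +{a}
  A→B C A: FOLLOW(C) ⊇ FIRST(A) = {a}; new: +{a}
  S→C C C: FOLLOW(C) ⊇ FOLLOW(S) ⊇ {$}; new: +{$}
  S→S B b: FOLLOW(S) ⊇ FIRST(B) = {a}; new: +{a}
  S→S B b: FOLLOW(B) ⊇ FIRST(b) = {b}; new: +{b}
  S→a A: FOLLOW(A) ⊇ FOLLOW(S) ⊇ {$,a}; new: +{$,a}
  S: {$,a}  A: {$,a}  B: {a,b}  C: {$,a}
[2]
  A→B B: FOLLOW(B) ⊇ FOLLOW(A) ⊇ {$,a}; new: +{$}
  S: {$,a}  A: {$,a}  B: {$,a,b}  C: {$,a}
[3] done
  S: {$,a}  A: {$,a}  B: {$,a,b}  C: {$,a}

FOLLOW(S) = ["$", "a"]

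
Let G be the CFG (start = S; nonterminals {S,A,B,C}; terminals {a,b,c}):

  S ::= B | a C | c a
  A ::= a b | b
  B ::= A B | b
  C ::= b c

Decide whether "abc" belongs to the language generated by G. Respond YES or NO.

Convert to CNF:
  S -> A B | T0 C | T2 T0 | b
  A -> T0 T1 | b
  B -> A B | b
  C -> T1 T2
  T0 -> a
  T1 -> b
  T2 -> c

Fill CYK table bottom-up:
  cell(0,0) a: {T0}  orig:{}
  cell(1,1) b: {A,B,S,T1}  orig:{A,B,S}
  cell(2,2) c: {T2}  orig:{}
  cell(0,1) ab: {A}
  cell(1,2) bc: {C}
  cell(0,2) abc: {S}

S ∈ T[0,2] ⇒ YES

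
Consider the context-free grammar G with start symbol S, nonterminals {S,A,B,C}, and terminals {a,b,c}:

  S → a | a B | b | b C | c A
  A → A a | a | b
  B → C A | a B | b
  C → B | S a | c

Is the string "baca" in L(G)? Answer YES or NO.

CNF form of G:
  S -> T0 B | T1 C | T2 A | a | b
  A -> A T0 | a | b
  B -> C A | T0 B | b
  C -> C A | S T0 | T0 B | b | c
  T0 -> a
  T1 -> b
  T2 -> c

CYK fill:
  T[0,0] 'b' = {A,B,C,S,T1}  orig:{A,B,C,S}
  T[1,1] 'a' = {A,S,T0}  orig:{A,S}
  T[2,2] 'c' = {C,T2}  orig:{C}
  T[3,3] 'a' = {A,S,T0}  orig:{A,S}
  T[0,1] 'ba' = {A,B,C}
  T[1,2] 'ac' = ∅
  T[2,3] 'ca' = {B,C,S}
  T[0,2] 'bac' = ∅
  T[1,3] 'aca' = {B,C,S}
  T[0,3] 'baca' = {S}

S ∈ T[0,3] ⇒ YES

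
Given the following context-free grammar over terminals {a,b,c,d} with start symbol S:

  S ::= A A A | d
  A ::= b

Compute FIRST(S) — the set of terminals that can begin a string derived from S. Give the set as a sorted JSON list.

FIRST sets, iterate to fixpoint:
round 1:
  A via A→b: +{b}
  S via S→A A A: +{b}
  S via S→d: +{d}
  FIRST(S)={b,d}  FIRST(A)={b}
round 2: (stable)
  FIRST(S)={b,d}  FIRST(A)={b}

FIRST(S) = ["b", "d"]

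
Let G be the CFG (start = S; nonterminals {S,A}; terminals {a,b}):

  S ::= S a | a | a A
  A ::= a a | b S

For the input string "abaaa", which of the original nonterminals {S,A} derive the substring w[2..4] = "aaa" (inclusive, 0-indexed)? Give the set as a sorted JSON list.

Convert to CNF:
  S -> S T0 | T0 A | a
  A -> T0 T0 | T1 S
  T0 -> a
  T1 -> b

CYK fill (cells [i..j] with 2 ≤ i ≤ j ≤ 4 only):
  [2..2]={S,T0}  "a"  orig:{S}
  [3..3]={S,T0}  "a"  orig:{S}
  [4..4]={S,T0}  "a"  orig:{S}
  [2..3]={A,S}  "aa"
  [3..4]={A,S}  "aa"
  [2..4]={S}  "aaa"

Original NTs in T[2,4] deriving "aaa": ["S"]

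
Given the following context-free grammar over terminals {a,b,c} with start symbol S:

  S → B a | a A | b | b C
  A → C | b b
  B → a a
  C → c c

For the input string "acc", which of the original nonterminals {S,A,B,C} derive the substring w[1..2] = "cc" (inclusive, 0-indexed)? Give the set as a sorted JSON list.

Convert to CNF:
  S -> B T2 | T0 C | T2 A | b
  A -> T0 T0 | T1 T1
  B -> T2 T2
  C -> T1 T1
  T0 -> b
  T1 -> c
  T2 -> a

Fill CYK table bottom-up, restricted to cells inside w[1..2]:
  cell(1,1) c: {T1}  orig:{}
  cell(2,2) c: {T1}  orig:{}
  cell(1,2) cc: {A,C}

Original NTs in T[1,2] deriving "cc": ["A", "C"]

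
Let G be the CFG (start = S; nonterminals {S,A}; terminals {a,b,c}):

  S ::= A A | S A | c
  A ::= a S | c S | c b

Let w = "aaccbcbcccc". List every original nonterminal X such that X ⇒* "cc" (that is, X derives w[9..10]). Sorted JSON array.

CNF form of G:
  S -> A A | S A | c
  A -> T0 S | T1 S | T1 T2
  T0 -> a
  T1 -> c
  T2 -> b

CYK fill, restricted to cells inside w[9..10]:
  [9..9]={S,T1}  "c"  orig:{S}
  [10..10]={S,T1}  "c"  orig:{S}
  [9..10]={A}  "cc"

Original NTs in T[9,10] deriving "cc": ["A"]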